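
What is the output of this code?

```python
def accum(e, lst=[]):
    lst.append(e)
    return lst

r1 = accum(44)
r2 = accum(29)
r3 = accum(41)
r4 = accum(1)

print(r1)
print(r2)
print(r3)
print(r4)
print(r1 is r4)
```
[44, 29, 41, 1]
[44, 29, 41, 1]
[44, 29, 41, 1]
[44, 29, 41, 1]
True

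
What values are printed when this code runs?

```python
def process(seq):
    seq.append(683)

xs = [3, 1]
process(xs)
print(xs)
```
[3, 1, 683]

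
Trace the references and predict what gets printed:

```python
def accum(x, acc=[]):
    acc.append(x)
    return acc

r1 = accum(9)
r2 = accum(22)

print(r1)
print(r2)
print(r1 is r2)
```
[9, 22]
[9, 22]
True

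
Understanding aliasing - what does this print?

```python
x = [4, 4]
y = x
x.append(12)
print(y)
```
[4, 4, 12]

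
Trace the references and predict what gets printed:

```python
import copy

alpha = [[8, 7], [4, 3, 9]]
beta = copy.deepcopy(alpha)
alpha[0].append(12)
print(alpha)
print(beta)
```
[[8, 7, 12], [4, 3, 9]]
[[8, 7], [4, 3, 9]]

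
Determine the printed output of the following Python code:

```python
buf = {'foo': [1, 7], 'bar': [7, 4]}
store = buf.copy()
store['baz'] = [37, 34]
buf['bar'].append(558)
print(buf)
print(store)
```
{'foo': [1, 7], 'bar': [7, 4, 558]}
{'foo': [1, 7], 'bar': [7, 4, 558], 'baz': [37, 34]}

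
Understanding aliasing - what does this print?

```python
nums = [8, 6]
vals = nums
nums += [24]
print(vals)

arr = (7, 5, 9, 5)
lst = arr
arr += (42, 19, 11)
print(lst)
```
[8, 6, 24]
(7, 5, 9, 5)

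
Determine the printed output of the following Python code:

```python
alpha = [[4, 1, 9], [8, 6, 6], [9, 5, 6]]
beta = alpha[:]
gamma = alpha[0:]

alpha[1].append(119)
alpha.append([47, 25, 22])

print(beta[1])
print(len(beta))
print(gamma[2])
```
[8, 6, 6, 119]
3
[9, 5, 6]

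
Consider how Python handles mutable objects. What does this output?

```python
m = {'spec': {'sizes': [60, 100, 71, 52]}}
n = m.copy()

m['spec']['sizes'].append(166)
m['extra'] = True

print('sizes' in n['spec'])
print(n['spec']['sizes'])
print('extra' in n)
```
True
[60, 100, 71, 52, 166]
False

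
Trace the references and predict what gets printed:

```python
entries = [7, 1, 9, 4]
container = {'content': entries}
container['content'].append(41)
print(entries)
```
[7, 1, 9, 4, 41]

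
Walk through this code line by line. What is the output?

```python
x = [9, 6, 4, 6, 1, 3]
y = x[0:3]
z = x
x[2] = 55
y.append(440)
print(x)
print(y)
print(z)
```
[9, 6, 55, 6, 1, 3]
[9, 6, 4, 440]
[9, 6, 55, 6, 1, 3]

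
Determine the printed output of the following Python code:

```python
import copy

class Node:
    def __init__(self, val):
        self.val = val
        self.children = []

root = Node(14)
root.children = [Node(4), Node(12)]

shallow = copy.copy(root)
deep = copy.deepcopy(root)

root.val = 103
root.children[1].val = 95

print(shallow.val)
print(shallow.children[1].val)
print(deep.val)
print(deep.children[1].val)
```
14
95
14
12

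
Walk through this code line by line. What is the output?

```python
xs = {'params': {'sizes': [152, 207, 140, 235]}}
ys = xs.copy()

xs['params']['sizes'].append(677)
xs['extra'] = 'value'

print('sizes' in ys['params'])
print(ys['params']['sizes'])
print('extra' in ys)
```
True
[152, 207, 140, 235, 677]
False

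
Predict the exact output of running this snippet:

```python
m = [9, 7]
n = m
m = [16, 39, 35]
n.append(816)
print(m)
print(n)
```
[16, 39, 35]
[9, 7, 816]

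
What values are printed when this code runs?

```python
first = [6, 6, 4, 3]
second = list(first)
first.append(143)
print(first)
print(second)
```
[6, 6, 4, 3, 143]
[6, 6, 4, 3]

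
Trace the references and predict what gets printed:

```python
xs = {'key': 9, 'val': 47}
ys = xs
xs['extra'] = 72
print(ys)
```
{'key': 9, 'val': 47, 'extra': 72}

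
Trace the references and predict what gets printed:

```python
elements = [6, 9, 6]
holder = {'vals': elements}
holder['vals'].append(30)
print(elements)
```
[6, 9, 6, 30]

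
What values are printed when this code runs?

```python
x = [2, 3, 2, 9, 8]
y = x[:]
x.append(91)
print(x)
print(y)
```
[2, 3, 2, 9, 8, 91]
[2, 3, 2, 9, 8]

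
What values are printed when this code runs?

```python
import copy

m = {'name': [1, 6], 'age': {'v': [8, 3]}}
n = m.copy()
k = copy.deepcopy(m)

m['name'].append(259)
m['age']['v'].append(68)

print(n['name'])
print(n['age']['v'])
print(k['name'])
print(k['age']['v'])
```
[1, 6, 259]
[8, 3, 68]
[1, 6]
[8, 3]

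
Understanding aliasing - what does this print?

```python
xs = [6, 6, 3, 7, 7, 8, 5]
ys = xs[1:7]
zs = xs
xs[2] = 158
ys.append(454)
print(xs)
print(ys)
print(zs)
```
[6, 6, 158, 7, 7, 8, 5]
[6, 3, 7, 7, 8, 5, 454]
[6, 6, 158, 7, 7, 8, 5]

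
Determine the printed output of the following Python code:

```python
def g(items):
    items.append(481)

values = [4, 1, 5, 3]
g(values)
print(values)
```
[4, 1, 5, 3, 481]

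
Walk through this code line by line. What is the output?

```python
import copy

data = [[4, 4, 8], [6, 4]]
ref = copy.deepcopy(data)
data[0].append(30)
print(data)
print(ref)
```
[[4, 4, 8, 30], [6, 4]]
[[4, 4, 8], [6, 4]]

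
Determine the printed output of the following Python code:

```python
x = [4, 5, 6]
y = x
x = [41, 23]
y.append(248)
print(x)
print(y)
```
[41, 23]
[4, 5, 6, 248]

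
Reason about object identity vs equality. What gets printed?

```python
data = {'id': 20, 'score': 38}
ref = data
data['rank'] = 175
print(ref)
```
{'id': 20, 'score': 38, 'rank': 175}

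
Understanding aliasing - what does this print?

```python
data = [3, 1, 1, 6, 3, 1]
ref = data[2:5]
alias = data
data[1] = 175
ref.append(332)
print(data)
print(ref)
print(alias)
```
[3, 175, 1, 6, 3, 1]
[1, 6, 3, 332]
[3, 175, 1, 6, 3, 1]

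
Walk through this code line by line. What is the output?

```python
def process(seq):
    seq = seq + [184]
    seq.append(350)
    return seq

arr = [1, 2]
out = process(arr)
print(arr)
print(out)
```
[1, 2]
[1, 2, 184, 350]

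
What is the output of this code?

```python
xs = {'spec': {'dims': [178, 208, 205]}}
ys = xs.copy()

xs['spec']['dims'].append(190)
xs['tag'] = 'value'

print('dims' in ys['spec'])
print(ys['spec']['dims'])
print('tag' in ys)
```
True
[178, 208, 205, 190]
False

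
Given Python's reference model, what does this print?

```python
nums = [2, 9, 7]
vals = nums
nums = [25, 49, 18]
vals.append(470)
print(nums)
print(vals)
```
[25, 49, 18]
[2, 9, 7, 470]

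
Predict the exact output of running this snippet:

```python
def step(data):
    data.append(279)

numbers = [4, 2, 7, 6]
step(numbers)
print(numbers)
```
[4, 2, 7, 6, 279]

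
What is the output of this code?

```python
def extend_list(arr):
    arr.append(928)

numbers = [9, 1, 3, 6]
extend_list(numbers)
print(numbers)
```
[9, 1, 3, 6, 928]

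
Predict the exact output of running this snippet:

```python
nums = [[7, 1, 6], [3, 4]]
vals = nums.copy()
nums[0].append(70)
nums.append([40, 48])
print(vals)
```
[[7, 1, 6, 70], [3, 4]]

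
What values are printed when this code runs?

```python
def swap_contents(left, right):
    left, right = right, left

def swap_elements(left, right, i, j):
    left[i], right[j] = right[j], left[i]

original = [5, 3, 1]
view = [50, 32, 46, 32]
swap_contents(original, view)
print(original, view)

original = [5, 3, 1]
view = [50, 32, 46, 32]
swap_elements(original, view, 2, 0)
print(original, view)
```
[5, 3, 1] [50, 32, 46, 32]
[5, 3, 50] [1, 32, 46, 32]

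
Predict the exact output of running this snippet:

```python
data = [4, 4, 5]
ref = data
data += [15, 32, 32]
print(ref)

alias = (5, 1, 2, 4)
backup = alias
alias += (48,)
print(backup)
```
[4, 4, 5, 15, 32, 32]
(5, 1, 2, 4)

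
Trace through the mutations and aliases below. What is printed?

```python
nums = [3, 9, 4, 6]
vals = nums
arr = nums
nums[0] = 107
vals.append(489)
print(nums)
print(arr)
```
[107, 9, 4, 6, 489]
[107, 9, 4, 6, 489]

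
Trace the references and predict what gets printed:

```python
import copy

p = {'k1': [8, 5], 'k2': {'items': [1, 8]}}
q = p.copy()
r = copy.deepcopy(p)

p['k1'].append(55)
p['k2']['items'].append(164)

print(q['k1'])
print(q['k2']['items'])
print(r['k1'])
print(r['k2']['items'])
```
[8, 5, 55]
[1, 8, 164]
[8, 5]
[1, 8]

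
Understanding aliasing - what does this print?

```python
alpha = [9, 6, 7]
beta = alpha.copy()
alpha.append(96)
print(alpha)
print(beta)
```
[9, 6, 7, 96]
[9, 6, 7]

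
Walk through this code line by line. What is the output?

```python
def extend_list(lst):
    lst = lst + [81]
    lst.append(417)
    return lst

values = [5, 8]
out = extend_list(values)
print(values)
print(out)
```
[5, 8]
[5, 8, 81, 417]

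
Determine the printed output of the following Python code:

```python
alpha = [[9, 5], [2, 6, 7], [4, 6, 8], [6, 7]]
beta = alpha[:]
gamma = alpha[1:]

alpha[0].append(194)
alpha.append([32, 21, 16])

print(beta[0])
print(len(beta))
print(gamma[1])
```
[9, 5, 194]
4
[4, 6, 8]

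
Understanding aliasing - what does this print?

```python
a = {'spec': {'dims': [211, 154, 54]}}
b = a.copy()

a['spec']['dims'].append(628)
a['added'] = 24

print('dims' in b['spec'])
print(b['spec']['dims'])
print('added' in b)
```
True
[211, 154, 54, 628]
False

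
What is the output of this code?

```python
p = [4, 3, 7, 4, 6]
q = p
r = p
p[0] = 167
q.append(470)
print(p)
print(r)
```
[167, 3, 7, 4, 6, 470]
[167, 3, 7, 4, 6, 470]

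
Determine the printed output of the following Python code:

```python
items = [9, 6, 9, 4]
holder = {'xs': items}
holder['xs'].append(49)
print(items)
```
[9, 6, 9, 4, 49]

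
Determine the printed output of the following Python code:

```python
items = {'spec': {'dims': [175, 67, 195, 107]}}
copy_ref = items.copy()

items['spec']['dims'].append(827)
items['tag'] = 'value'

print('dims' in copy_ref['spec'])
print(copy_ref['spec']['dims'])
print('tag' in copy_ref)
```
True
[175, 67, 195, 107, 827]
False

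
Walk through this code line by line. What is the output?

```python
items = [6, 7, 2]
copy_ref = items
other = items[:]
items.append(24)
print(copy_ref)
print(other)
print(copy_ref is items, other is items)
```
[6, 7, 2, 24]
[6, 7, 2]
True False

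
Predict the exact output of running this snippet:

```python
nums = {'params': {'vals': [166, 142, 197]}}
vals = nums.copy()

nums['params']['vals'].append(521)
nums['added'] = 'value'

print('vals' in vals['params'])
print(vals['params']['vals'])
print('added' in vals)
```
True
[166, 142, 197, 521]
False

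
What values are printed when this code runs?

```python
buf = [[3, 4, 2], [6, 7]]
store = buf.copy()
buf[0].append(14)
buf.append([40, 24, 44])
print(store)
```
[[3, 4, 2, 14], [6, 7]]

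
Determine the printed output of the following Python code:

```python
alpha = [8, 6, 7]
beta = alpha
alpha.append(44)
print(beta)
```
[8, 6, 7, 44]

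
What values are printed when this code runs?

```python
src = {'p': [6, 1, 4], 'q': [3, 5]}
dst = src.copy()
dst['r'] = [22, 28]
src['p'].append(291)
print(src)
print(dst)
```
{'p': [6, 1, 4, 291], 'q': [3, 5]}
{'p': [6, 1, 4, 291], 'q': [3, 5], 'r': [22, 28]}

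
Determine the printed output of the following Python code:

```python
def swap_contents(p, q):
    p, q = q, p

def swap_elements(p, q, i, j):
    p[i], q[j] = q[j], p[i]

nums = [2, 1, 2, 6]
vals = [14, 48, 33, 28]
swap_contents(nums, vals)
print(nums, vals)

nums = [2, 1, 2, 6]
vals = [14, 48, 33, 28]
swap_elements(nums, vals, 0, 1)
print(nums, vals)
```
[2, 1, 2, 6] [14, 48, 33, 28]
[48, 1, 2, 6] [14, 2, 33, 28]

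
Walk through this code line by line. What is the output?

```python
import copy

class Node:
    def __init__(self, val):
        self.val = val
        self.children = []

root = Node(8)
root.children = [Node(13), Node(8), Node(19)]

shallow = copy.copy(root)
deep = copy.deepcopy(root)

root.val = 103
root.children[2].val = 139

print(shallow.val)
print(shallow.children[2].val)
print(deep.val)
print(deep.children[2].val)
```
8
139
8
19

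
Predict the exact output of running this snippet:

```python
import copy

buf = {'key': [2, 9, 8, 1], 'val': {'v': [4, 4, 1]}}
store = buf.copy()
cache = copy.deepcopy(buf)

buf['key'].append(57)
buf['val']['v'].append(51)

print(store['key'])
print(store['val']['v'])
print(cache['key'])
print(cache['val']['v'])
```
[2, 9, 8, 1, 57]
[4, 4, 1, 51]
[2, 9, 8, 1]
[4, 4, 1]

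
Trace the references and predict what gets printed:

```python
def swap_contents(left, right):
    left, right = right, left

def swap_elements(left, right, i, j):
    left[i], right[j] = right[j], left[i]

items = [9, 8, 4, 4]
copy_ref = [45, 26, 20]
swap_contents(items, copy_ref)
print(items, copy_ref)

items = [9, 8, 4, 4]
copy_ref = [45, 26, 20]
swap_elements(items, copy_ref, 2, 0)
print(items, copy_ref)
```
[9, 8, 4, 4] [45, 26, 20]
[9, 8, 45, 4] [4, 26, 20]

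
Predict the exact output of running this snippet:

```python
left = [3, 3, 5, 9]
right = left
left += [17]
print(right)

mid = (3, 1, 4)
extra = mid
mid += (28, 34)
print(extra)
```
[3, 3, 5, 9, 17]
(3, 1, 4)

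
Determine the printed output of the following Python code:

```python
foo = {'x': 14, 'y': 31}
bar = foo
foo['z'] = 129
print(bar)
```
{'x': 14, 'y': 31, 'z': 129}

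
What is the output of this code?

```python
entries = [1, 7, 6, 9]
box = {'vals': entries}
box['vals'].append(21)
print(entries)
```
[1, 7, 6, 9, 21]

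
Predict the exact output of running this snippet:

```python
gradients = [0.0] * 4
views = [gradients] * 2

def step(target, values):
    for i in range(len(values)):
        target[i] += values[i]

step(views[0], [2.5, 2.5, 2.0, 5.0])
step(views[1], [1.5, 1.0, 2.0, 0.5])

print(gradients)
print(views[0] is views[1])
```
[4.0, 3.5, 4.0, 5.5]
True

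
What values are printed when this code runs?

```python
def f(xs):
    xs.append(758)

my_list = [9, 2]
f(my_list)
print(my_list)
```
[9, 2, 758]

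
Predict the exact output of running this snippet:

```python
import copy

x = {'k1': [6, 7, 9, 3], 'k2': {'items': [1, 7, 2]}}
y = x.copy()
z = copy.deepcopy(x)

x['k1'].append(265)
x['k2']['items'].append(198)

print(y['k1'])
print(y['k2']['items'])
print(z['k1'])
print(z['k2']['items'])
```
[6, 7, 9, 3, 265]
[1, 7, 2, 198]
[6, 7, 9, 3]
[1, 7, 2]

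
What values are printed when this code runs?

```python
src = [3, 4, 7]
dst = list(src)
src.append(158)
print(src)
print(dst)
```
[3, 4, 7, 158]
[3, 4, 7]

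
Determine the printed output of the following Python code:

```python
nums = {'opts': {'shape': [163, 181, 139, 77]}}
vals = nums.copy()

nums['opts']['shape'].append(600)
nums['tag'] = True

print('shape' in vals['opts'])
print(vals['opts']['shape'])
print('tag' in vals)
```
True
[163, 181, 139, 77, 600]
False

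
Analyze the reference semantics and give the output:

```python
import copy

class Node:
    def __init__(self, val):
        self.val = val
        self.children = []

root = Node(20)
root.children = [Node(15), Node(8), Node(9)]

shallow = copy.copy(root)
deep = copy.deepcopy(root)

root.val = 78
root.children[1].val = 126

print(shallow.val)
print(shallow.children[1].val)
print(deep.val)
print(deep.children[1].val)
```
20
126
20
8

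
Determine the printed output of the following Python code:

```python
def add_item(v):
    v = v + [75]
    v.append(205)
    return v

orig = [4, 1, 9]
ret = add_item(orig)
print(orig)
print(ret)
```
[4, 1, 9]
[4, 1, 9, 75, 205]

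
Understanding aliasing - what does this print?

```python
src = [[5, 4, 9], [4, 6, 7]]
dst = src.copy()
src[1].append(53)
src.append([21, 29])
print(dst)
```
[[5, 4, 9], [4, 6, 7, 53]]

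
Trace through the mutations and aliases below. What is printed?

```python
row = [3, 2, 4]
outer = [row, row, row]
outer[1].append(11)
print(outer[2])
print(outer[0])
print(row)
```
[3, 2, 4, 11]
[3, 2, 4, 11]
[3, 2, 4, 11]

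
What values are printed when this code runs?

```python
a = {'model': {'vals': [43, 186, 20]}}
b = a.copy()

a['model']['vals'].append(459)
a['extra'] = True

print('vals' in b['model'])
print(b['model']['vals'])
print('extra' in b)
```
True
[43, 186, 20, 459]
False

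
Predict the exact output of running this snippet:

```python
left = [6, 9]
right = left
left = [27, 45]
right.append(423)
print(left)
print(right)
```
[27, 45]
[6, 9, 423]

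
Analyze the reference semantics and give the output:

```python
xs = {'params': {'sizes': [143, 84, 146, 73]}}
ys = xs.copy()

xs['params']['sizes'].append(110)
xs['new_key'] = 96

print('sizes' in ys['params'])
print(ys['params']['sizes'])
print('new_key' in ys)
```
True
[143, 84, 146, 73, 110]
False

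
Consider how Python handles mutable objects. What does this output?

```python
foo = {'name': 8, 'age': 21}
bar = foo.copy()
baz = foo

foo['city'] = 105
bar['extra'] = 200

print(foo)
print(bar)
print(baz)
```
{'name': 8, 'age': 21, 'city': 105}
{'name': 8, 'age': 21, 'extra': 200}
{'name': 8, 'age': 21, 'city': 105}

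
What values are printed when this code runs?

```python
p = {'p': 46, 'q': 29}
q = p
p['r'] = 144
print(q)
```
{'p': 46, 'q': 29, 'r': 144}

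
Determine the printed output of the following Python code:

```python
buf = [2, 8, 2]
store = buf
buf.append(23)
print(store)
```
[2, 8, 2, 23]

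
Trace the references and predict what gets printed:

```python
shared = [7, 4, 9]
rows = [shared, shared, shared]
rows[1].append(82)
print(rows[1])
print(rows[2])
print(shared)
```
[7, 4, 9, 82]
[7, 4, 9, 82]
[7, 4, 9, 82]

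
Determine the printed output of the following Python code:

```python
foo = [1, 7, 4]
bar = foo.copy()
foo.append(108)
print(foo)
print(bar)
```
[1, 7, 4, 108]
[1, 7, 4]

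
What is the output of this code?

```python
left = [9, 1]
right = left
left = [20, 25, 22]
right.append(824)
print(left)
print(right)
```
[20, 25, 22]
[9, 1, 824]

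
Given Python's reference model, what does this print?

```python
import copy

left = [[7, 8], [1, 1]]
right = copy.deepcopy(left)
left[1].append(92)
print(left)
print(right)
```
[[7, 8], [1, 1, 92]]
[[7, 8], [1, 1]]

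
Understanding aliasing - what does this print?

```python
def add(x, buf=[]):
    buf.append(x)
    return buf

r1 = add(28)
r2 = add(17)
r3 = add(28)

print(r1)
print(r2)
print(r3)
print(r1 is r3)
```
[28, 17, 28]
[28, 17, 28]
[28, 17, 28]
True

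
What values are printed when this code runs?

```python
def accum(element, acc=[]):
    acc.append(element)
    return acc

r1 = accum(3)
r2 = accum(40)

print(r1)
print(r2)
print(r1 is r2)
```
[3, 40]
[3, 40]
True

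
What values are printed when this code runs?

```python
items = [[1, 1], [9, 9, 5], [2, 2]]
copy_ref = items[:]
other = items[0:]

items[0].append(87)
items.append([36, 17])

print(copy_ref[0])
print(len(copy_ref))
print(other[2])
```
[1, 1, 87]
3
[2, 2]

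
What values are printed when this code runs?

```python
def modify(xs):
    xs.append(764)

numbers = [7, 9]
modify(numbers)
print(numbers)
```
[7, 9, 764]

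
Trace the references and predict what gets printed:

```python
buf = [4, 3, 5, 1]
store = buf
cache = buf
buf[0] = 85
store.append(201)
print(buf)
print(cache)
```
[85, 3, 5, 1, 201]
[85, 3, 5, 1, 201]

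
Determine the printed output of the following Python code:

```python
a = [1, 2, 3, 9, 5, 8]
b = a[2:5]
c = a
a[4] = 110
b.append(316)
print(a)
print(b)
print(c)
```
[1, 2, 3, 9, 110, 8]
[3, 9, 5, 316]
[1, 2, 3, 9, 110, 8]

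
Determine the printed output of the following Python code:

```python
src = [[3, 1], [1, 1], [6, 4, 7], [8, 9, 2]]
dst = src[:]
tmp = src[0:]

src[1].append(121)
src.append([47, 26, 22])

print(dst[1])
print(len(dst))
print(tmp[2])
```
[1, 1, 121]
4
[6, 4, 7]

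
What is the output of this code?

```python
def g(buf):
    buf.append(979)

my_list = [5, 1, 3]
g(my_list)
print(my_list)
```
[5, 1, 3, 979]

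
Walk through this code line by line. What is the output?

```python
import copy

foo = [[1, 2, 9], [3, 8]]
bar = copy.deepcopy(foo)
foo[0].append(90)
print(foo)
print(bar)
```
[[1, 2, 9, 90], [3, 8]]
[[1, 2, 9], [3, 8]]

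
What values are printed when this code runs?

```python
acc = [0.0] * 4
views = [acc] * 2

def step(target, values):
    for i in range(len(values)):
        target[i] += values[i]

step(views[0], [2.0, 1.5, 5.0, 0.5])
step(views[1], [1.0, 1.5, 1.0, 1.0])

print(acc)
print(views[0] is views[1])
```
[3.0, 3.0, 6.0, 1.5]
True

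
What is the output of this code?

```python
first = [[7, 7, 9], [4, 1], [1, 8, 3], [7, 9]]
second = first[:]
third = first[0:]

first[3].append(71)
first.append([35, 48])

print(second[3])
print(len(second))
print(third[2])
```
[7, 9, 71]
4
[1, 8, 3]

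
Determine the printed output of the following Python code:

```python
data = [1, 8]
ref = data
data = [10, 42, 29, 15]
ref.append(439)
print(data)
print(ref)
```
[10, 42, 29, 15]
[1, 8, 439]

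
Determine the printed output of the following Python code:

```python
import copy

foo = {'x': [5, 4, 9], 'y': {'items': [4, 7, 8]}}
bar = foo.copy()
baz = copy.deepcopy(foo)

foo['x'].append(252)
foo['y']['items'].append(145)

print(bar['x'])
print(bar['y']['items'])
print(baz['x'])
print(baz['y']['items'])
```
[5, 4, 9, 252]
[4, 7, 8, 145]
[5, 4, 9]
[4, 7, 8]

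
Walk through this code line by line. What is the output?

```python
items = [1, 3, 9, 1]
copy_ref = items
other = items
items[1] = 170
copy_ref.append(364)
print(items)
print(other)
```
[1, 170, 9, 1, 364]
[1, 170, 9, 1, 364]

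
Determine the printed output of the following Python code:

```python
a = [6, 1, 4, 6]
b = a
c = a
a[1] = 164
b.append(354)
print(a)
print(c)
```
[6, 164, 4, 6, 354]
[6, 164, 4, 6, 354]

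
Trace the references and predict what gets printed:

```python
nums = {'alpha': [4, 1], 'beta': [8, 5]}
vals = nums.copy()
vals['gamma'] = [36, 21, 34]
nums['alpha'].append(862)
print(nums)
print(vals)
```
{'alpha': [4, 1, 862], 'beta': [8, 5]}
{'alpha': [4, 1, 862], 'beta': [8, 5], 'gamma': [36, 21, 34]}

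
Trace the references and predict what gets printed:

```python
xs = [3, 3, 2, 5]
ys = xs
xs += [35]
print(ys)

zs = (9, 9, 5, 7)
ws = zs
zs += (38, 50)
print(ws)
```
[3, 3, 2, 5, 35]
(9, 9, 5, 7)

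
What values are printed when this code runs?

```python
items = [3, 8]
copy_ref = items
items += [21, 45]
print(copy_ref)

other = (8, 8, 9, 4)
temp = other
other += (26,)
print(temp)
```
[3, 8, 21, 45]
(8, 8, 9, 4)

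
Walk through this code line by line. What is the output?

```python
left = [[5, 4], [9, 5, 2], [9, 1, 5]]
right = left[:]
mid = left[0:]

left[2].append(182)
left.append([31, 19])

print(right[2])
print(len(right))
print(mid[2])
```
[9, 1, 5, 182]
3
[9, 1, 5, 182]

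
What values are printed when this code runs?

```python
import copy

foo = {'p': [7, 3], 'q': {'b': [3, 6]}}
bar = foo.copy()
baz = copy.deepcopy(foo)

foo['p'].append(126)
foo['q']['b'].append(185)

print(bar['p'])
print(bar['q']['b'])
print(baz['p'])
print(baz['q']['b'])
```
[7, 3, 126]
[3, 6, 185]
[7, 3]
[3, 6]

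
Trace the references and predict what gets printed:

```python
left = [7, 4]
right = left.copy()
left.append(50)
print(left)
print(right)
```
[7, 4, 50]
[7, 4]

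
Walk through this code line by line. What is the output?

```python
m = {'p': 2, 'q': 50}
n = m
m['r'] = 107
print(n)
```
{'p': 2, 'q': 50, 'r': 107}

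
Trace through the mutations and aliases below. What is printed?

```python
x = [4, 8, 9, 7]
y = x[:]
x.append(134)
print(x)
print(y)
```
[4, 8, 9, 7, 134]
[4, 8, 9, 7]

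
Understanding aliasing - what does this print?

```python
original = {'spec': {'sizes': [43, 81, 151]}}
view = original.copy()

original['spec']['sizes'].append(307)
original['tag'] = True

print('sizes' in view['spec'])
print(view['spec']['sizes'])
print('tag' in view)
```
True
[43, 81, 151, 307]
False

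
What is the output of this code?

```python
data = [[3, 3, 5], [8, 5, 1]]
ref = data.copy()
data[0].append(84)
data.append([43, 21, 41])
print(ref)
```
[[3, 3, 5, 84], [8, 5, 1]]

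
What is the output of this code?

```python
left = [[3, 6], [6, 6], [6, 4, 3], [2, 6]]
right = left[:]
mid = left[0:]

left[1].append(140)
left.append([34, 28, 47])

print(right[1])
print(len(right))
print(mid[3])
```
[6, 6, 140]
4
[2, 6]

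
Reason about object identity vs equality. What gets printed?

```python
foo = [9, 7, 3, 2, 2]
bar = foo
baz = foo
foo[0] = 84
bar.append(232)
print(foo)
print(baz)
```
[84, 7, 3, 2, 2, 232]
[84, 7, 3, 2, 2, 232]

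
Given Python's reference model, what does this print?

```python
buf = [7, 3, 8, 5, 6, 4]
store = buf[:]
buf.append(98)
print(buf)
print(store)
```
[7, 3, 8, 5, 6, 4, 98]
[7, 3, 8, 5, 6, 4]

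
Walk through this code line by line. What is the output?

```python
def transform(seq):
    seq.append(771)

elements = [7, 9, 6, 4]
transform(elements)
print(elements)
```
[7, 9, 6, 4, 771]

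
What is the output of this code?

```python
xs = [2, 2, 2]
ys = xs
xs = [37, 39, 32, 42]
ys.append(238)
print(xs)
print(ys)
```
[37, 39, 32, 42]
[2, 2, 2, 238]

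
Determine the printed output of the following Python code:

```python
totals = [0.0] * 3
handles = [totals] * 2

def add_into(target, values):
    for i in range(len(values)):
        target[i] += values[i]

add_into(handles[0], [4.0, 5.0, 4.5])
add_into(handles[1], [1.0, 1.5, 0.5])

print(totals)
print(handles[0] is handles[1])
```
[5.0, 6.5, 5.0]
True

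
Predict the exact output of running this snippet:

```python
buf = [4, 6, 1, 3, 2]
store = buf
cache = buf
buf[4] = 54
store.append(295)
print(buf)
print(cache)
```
[4, 6, 1, 3, 54, 295]
[4, 6, 1, 3, 54, 295]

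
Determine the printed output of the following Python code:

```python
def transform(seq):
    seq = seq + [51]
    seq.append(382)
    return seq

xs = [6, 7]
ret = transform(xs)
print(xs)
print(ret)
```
[6, 7]
[6, 7, 51, 382]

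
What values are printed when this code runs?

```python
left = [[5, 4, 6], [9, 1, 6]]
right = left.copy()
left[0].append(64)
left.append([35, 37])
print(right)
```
[[5, 4, 6, 64], [9, 1, 6]]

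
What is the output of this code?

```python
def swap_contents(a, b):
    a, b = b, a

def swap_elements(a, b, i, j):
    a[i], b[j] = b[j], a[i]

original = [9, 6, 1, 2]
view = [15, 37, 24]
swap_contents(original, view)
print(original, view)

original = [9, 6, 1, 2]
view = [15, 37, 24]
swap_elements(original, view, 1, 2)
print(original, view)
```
[9, 6, 1, 2] [15, 37, 24]
[9, 24, 1, 2] [15, 37, 6]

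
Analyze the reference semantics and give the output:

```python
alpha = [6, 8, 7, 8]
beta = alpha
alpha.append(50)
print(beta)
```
[6, 8, 7, 8, 50]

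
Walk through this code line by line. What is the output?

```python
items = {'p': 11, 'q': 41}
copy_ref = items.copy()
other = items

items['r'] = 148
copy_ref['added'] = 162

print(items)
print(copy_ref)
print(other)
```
{'p': 11, 'q': 41, 'r': 148}
{'p': 11, 'q': 41, 'added': 162}
{'p': 11, 'q': 41, 'r': 148}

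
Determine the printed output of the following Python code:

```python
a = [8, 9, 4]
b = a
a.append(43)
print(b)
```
[8, 9, 4, 43]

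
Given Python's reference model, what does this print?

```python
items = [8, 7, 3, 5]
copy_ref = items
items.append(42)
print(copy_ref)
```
[8, 7, 3, 5, 42]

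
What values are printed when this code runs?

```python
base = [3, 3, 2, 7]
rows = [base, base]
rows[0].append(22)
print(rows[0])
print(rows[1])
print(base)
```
[3, 3, 2, 7, 22]
[3, 3, 2, 7, 22]
[3, 3, 2, 7, 22]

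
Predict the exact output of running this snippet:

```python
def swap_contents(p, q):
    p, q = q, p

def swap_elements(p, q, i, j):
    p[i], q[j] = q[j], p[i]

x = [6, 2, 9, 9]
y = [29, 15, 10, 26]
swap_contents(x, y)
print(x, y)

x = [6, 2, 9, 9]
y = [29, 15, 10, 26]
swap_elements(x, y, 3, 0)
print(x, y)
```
[6, 2, 9, 9] [29, 15, 10, 26]
[6, 2, 9, 29] [9, 15, 10, 26]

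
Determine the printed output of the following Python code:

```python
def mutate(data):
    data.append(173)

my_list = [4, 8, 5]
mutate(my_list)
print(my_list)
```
[4, 8, 5, 173]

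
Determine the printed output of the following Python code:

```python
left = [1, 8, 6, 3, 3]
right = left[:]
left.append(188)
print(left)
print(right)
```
[1, 8, 6, 3, 3, 188]
[1, 8, 6, 3, 3]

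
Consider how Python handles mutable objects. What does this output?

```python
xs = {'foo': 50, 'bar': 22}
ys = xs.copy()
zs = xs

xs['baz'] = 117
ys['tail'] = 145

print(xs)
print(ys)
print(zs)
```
{'foo': 50, 'bar': 22, 'baz': 117}
{'foo': 50, 'bar': 22, 'tail': 145}
{'foo': 50, 'bar': 22, 'baz': 117}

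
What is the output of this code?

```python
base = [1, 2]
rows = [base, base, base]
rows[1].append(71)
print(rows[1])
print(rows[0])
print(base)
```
[1, 2, 71]
[1, 2, 71]
[1, 2, 71]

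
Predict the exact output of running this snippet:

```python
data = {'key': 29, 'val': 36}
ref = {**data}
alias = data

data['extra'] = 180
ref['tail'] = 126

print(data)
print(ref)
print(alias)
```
{'key': 29, 'val': 36, 'extra': 180}
{'key': 29, 'val': 36, 'tail': 126}
{'key': 29, 'val': 36, 'extra': 180}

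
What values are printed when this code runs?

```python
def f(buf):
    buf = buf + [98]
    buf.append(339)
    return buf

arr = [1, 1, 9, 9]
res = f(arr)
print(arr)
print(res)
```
[1, 1, 9, 9]
[1, 1, 9, 9, 98, 339]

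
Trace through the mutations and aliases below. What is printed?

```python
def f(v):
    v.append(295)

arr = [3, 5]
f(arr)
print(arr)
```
[3, 5, 295]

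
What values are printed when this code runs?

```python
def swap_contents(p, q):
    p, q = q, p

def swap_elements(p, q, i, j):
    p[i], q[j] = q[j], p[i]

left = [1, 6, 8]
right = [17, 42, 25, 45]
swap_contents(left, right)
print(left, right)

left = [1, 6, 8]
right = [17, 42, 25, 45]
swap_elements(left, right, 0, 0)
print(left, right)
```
[1, 6, 8] [17, 42, 25, 45]
[17, 6, 8] [1, 42, 25, 45]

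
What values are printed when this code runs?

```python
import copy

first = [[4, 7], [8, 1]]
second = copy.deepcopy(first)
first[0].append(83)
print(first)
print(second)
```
[[4, 7, 83], [8, 1]]
[[4, 7], [8, 1]]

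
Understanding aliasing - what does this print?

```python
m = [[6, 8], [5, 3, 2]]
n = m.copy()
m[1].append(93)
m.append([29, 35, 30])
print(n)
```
[[6, 8], [5, 3, 2, 93]]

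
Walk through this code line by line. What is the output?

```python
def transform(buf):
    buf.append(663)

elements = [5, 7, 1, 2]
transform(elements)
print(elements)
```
[5, 7, 1, 2, 663]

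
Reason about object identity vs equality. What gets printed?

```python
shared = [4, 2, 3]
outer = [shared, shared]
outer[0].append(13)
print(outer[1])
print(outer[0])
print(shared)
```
[4, 2, 3, 13]
[4, 2, 3, 13]
[4, 2, 3, 13]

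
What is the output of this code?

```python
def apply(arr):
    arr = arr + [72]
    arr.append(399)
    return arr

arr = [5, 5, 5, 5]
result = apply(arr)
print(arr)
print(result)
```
[5, 5, 5, 5]
[5, 5, 5, 5, 72, 399]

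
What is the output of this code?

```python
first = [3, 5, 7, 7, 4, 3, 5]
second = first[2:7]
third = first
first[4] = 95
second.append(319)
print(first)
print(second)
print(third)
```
[3, 5, 7, 7, 95, 3, 5]
[7, 7, 4, 3, 5, 319]
[3, 5, 7, 7, 95, 3, 5]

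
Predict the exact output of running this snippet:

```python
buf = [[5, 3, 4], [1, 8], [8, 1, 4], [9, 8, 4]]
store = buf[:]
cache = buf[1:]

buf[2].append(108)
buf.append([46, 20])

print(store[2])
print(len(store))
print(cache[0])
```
[8, 1, 4, 108]
4
[1, 8]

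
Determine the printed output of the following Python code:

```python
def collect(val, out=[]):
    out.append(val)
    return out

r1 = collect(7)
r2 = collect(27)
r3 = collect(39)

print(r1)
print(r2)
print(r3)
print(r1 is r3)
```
[7, 27, 39]
[7, 27, 39]
[7, 27, 39]
True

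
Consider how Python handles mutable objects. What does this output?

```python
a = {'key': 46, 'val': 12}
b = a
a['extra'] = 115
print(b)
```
{'key': 46, 'val': 12, 'extra': 115}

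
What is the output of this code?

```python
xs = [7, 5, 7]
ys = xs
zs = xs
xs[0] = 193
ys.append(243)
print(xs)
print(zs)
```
[193, 5, 7, 243]
[193, 5, 7, 243]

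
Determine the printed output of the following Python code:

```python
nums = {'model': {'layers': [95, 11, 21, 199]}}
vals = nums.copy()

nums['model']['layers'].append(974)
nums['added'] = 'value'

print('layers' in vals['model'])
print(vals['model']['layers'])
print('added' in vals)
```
True
[95, 11, 21, 199, 974]
False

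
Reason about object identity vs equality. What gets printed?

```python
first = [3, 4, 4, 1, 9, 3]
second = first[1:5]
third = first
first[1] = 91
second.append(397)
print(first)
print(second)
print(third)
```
[3, 91, 4, 1, 9, 3]
[4, 4, 1, 9, 397]
[3, 91, 4, 1, 9, 3]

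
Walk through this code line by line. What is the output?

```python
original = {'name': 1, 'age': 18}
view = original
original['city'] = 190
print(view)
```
{'name': 1, 'age': 18, 'city': 190}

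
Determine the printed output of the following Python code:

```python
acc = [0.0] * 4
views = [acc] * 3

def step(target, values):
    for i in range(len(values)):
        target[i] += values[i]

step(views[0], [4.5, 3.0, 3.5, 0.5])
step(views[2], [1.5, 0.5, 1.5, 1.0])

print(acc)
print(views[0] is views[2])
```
[6.0, 3.5, 5.0, 1.5]
True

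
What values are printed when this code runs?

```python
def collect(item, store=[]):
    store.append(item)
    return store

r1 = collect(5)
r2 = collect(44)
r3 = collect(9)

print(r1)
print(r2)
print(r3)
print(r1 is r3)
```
[5, 44, 9]
[5, 44, 9]
[5, 44, 9]
True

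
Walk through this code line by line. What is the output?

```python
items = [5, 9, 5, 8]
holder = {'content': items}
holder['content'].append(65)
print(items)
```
[5, 9, 5, 8, 65]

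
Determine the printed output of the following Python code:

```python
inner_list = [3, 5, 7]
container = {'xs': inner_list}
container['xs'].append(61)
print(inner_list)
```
[3, 5, 7, 61]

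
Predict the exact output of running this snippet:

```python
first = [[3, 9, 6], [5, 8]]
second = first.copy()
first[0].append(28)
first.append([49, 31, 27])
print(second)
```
[[3, 9, 6, 28], [5, 8]]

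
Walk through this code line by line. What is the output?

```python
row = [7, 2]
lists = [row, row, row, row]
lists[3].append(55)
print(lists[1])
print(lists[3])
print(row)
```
[7, 2, 55]
[7, 2, 55]
[7, 2, 55]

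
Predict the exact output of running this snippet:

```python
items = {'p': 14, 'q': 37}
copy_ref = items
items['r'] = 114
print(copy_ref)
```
{'p': 14, 'q': 37, 'r': 114}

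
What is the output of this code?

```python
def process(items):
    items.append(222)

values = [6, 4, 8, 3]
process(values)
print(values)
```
[6, 4, 8, 3, 222]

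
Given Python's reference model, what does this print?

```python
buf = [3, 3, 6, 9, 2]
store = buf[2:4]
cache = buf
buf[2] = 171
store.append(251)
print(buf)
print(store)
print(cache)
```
[3, 3, 171, 9, 2]
[6, 9, 251]
[3, 3, 171, 9, 2]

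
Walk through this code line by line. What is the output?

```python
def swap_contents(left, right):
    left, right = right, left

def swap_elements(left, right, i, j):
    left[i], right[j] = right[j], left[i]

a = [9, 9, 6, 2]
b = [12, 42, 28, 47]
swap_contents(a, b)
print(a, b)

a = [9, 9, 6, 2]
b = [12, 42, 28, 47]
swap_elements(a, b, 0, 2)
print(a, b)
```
[9, 9, 6, 2] [12, 42, 28, 47]
[28, 9, 6, 2] [12, 42, 9, 47]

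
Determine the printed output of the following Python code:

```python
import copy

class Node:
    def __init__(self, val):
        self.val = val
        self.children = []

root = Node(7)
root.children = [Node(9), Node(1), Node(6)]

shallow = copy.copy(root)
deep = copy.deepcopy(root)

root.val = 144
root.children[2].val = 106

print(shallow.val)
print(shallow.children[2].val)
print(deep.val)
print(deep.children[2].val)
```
7
106
7
6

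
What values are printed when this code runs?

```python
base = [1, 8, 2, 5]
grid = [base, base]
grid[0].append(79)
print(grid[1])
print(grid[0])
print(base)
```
[1, 8, 2, 5, 79]
[1, 8, 2, 5, 79]
[1, 8, 2, 5, 79]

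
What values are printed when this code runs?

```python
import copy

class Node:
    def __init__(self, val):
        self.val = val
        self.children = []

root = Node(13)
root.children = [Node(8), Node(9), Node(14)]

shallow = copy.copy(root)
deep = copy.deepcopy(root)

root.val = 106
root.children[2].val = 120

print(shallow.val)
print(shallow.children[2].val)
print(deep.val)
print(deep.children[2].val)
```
13
120
13
14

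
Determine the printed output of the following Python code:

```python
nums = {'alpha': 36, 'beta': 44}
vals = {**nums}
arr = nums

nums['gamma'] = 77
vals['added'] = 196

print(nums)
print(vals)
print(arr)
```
{'alpha': 36, 'beta': 44, 'gamma': 77}
{'alpha': 36, 'beta': 44, 'added': 196}
{'alpha': 36, 'beta': 44, 'gamma': 77}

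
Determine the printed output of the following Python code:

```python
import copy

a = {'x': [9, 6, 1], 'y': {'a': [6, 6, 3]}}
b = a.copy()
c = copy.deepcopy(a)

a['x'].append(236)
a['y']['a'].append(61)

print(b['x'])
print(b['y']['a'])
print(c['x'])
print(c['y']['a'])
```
[9, 6, 1, 236]
[6, 6, 3, 61]
[9, 6, 1]
[6, 6, 3]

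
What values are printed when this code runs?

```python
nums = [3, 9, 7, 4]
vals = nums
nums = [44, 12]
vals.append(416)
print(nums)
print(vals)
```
[44, 12]
[3, 9, 7, 4, 416]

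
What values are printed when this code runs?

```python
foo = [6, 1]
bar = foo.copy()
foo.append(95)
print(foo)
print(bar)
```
[6, 1, 95]
[6, 1]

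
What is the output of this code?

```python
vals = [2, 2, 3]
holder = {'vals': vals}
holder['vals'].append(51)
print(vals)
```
[2, 2, 3, 51]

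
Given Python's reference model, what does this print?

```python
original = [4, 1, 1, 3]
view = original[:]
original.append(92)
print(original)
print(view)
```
[4, 1, 1, 3, 92]
[4, 1, 1, 3]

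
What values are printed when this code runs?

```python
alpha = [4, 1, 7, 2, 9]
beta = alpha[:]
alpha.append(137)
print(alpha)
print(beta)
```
[4, 1, 7, 2, 9, 137]
[4, 1, 7, 2, 9]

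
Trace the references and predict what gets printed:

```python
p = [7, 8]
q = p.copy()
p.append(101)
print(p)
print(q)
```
[7, 8, 101]
[7, 8]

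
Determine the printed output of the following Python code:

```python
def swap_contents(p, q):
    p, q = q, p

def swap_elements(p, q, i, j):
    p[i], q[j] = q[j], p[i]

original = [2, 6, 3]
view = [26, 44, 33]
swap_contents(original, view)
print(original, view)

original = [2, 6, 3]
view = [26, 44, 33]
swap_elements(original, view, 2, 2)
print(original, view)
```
[2, 6, 3] [26, 44, 33]
[2, 6, 33] [26, 44, 3]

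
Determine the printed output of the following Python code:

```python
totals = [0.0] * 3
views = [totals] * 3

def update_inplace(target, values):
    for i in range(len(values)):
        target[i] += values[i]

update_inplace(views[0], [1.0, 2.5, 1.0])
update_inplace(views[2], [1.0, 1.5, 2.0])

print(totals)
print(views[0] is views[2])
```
[2.0, 4.0, 3.0]
True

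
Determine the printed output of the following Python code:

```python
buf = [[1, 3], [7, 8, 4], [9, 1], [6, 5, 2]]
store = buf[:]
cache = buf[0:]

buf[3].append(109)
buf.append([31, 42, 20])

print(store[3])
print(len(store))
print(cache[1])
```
[6, 5, 2, 109]
4
[7, 8, 4]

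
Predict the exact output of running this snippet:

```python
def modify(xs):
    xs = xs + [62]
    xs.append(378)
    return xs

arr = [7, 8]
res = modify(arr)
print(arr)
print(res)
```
[7, 8]
[7, 8, 62, 378]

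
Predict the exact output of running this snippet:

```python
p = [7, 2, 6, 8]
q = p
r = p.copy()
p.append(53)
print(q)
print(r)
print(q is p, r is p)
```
[7, 2, 6, 8, 53]
[7, 2, 6, 8]
True False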